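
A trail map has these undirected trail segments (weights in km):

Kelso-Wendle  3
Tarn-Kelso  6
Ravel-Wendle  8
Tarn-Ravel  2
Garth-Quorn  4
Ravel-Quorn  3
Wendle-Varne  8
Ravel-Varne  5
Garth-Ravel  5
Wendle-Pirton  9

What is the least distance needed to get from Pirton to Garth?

Settle nodes by increasing distance from Pirton:
Pirton: 0
Wendle: 9  (via Pirton)
Kelso: 12  (via Wendle)
Ravel: 17  (via Wendle)
Varne: 17  (via Wendle)
Tarn: 18  (via Kelso)
Quorn: 20  (via Ravel)
Garth: 22  (via Ravel)
Shortest route: Pirton–Wendle–Ravel–Garth = 22 km.

22 km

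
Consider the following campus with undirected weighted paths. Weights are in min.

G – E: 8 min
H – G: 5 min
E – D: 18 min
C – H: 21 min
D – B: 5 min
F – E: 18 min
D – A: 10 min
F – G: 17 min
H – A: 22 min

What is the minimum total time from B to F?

41 min

Settle nodes by increasing distance from B:
B: 0
D: 5  (via B)
A: 15  (via D)
E: 23  (via D)
G: 31  (via E)
H: 36  (via G)
F: 41  (via E)
Shortest route: B → D → E → F = 41 min.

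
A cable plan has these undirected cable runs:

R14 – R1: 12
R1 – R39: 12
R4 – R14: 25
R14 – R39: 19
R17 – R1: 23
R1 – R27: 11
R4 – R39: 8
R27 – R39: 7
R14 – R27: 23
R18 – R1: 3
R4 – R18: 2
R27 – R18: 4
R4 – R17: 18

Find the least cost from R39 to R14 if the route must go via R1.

Best R39 to R1: R39 → R1 costing 12
Shortest R1→R14: R1 → R14 = 12
Total via R1: 12 + 12 = 24.

24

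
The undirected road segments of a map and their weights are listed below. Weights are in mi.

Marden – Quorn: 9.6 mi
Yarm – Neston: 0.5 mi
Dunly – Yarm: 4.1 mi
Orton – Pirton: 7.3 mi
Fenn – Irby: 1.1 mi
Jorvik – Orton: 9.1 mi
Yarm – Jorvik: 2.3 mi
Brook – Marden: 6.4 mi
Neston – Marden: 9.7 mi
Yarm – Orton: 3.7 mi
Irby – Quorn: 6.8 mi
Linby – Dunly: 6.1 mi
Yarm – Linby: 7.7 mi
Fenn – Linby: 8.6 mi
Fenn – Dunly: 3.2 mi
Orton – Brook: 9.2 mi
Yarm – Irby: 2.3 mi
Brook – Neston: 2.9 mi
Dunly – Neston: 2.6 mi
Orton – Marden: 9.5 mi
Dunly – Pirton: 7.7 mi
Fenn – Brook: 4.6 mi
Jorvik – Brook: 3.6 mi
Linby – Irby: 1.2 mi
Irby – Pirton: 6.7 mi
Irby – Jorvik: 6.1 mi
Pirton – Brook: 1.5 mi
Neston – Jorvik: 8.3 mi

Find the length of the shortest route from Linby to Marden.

Shortest distances from Linby:
Linby: 0
Irby: 1.2  (via Linby)
Fenn: 2.3  (via Irby)
Yarm: 3.5  (via Irby)
Neston: 4  (via Yarm)
Dunly: 5.5  (via Fenn)
Jorvik: 5.8  (via Yarm)
Brook: 6.9  (via Fenn)
Orton: 7.2  (via Yarm)
Pirton: 7.9  (via Irby)
Quorn: 8  (via Irby)
Marden: 13.3  (via Brook)
Shortest route: Linby–Irby–Fenn–Brook–Marden = 13.3 mi.

13.3 mi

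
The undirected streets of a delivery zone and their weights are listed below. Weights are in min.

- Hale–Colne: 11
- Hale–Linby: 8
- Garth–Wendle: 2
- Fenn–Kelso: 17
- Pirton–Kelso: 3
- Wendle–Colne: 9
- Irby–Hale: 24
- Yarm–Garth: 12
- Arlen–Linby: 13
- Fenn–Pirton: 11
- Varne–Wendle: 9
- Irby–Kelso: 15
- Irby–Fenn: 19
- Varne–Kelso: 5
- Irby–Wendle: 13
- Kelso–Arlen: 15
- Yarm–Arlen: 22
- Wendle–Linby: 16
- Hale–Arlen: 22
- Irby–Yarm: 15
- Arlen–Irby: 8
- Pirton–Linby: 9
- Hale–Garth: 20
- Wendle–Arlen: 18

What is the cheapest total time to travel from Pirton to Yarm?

31 min

Running Dijkstra from Pirton:
Pirton: 0
Kelso: 3  (via Pirton)
Varne: 8  (via Kelso)
Linby: 9  (via Pirton)
Fenn: 11  (via Pirton)
Wendle: 17  (via Varne)
Hale: 17  (via Linby)
Arlen: 18  (via Kelso)
Irby: 18  (via Kelso)
Garth: 19  (via Wendle)
Colne: 26  (via Wendle)
Yarm: 31  (via Garth)
Shortest route: Pirton–Kelso–Varne–Wendle–Garth–Yarm = 31 min.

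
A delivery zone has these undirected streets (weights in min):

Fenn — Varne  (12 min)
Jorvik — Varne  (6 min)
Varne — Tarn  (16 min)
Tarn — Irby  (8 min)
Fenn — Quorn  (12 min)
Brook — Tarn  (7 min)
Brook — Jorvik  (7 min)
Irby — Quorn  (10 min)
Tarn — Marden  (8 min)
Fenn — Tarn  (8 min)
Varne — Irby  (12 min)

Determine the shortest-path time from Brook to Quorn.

Settle nodes by increasing distance from Brook:
Brook: 0
Jorvik: 7  (via Brook)
Tarn: 7  (via Brook)
Varne: 13  (via Jorvik)
Marden: 15  (via Tarn)
Irby: 15  (via Tarn)
Fenn: 15  (via Tarn)
Quorn: 25  (via Irby)
Shortest route: Brook → Tarn → Irby → Quorn = 25 min.

25 min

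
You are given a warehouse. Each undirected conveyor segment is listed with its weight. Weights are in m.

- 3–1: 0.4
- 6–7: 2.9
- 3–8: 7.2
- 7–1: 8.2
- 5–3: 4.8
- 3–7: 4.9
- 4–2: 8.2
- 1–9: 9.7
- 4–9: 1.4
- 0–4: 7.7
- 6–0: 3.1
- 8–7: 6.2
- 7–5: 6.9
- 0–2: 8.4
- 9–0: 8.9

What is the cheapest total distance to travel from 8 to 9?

Settle nodes by increasing distance from 8:
8: 0
7: 6.2  (via 8)
3: 7.2  (via 8)
1: 7.6  (via 3)
6: 9.1  (via 7)
5: 12  (via 3)
0: 12.2  (via 6)
9: 17.3  (via 1)
Shortest route: 8–3–1–9 = 17.3 m.

17.3 m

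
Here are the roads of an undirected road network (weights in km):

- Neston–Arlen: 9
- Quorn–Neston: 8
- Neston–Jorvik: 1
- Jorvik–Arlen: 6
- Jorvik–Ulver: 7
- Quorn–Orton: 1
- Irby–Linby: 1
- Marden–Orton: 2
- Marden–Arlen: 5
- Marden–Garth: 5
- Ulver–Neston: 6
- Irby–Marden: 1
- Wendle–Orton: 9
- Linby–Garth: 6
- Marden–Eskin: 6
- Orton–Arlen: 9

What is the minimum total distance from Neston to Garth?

16 km

Enumerating some paths:
Neston → Jorvik → Arlen → Marden → Garth: 1+6+5+5 = 17
Neston → Quorn → Orton → Marden → Garth: 8+1+2+5 = 16
Neston → Arlen → Marden → Garth: 9+5+5 = 19
The minimum is 16 km via Neston → Quorn → Orton → Marden → Garth.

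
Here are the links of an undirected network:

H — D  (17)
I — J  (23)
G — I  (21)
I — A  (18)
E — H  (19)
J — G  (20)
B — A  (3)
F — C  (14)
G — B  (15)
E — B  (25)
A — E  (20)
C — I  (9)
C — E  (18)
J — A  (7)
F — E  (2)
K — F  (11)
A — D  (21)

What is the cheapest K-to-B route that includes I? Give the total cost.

55

Shortest K→I: K → F → C → I = 34
Shortest I→B: I → A → B = 21
Total via I: 34 + 21 = 55.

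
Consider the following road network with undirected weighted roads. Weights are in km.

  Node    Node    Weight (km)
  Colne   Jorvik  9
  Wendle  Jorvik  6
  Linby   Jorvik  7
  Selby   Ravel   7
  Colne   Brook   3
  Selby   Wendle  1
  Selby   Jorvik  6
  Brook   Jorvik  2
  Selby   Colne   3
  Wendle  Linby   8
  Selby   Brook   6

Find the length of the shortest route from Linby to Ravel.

Enumerating some paths:
Linby - Jorvik - Wendle - Selby - Ravel: 7+6+1+7 = 21
Linby - Wendle - Selby - Ravel: 8+1+7 = 16
Linby - Jorvik - Selby - Ravel: 7+6+7 = 20
Cheapest is Linby - Wendle - Selby - Ravel at 16 km.

16 km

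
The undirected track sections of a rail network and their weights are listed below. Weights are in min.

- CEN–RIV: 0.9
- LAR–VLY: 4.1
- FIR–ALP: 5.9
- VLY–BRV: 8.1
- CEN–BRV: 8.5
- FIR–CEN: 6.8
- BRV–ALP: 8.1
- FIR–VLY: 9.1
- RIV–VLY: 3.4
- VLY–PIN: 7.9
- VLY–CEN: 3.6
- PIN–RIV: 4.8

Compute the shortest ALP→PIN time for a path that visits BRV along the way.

Best ALP to BRV: ALP → BRV costing 8.1
Shortest BRV→PIN: BRV → CEN → RIV → PIN = 14.2
Total via BRV: 8.1 + 14.2 = 22.3 min.

22.3 min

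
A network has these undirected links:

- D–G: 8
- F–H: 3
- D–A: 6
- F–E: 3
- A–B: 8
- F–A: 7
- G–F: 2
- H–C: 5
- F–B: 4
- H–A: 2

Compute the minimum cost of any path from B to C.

Shortest distances from B:
B: 0
F: 4  (via B)
G: 6  (via F)
E: 7  (via F)
H: 7  (via F)
A: 8  (via B)
C: 12  (via H)
Shortest route: B → F → H → C = 12.

12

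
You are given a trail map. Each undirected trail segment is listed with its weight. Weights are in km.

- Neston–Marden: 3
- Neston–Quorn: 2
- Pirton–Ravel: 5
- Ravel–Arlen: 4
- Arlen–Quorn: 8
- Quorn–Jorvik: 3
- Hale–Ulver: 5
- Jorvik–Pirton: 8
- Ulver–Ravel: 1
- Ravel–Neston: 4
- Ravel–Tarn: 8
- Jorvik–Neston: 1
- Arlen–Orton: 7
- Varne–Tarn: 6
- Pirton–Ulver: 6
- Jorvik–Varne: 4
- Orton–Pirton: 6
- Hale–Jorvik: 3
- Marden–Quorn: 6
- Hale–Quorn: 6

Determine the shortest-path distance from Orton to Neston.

15 km

Running Dijkstra from Orton:
Orton: 0
Pirton: 6  (via Orton)
Arlen: 7  (via Orton)
Ravel: 11  (via Pirton)
Ulver: 12  (via Pirton)
Jorvik: 14  (via Pirton)
Quorn: 15  (via Arlen)
Neston: 15  (via Ravel)
Shortest route: Orton–Pirton–Ravel–Neston = 15 km.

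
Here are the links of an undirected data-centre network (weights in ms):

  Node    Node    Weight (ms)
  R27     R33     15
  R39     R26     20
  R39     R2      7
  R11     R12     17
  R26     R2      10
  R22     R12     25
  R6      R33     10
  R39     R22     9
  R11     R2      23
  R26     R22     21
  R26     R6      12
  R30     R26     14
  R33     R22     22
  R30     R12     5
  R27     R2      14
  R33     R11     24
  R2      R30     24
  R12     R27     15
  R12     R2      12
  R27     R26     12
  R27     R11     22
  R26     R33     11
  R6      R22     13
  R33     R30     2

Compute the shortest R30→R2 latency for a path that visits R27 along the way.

Best R30 to R27: R30 → R33 → R27 costing 17
Shortest R27→R2: R27 → R2 = 14
Total via R27: 17 + 14 = 31 ms.

31 ms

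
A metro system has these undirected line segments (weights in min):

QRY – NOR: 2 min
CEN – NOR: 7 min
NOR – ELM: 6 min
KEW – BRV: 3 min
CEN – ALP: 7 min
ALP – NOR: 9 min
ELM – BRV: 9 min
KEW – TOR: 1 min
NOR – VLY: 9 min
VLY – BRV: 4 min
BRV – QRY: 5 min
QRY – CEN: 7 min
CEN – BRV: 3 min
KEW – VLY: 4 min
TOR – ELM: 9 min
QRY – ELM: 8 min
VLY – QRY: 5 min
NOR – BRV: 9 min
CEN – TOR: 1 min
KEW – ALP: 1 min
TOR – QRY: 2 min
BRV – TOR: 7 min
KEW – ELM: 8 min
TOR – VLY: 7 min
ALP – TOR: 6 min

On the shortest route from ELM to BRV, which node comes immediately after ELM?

Compare a few routes:
ELM → KEW → BRV: 8+3 = 11
ELM → QRY → BRV: 8+5 = 13
ELM → BRV: 9 = 9
ELM → TOR → KEW → BRV: 9+1+3 = 13
The minimum is 9 min via ELM → BRV.
So from ELM the first move is to BRV.

BRV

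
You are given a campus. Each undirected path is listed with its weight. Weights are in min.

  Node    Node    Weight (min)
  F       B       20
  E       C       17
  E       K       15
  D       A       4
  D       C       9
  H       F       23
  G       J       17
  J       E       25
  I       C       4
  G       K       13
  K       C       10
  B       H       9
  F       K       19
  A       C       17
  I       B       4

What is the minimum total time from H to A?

Candidate routes:
H - B - I - C - D - A: 9+4+4+9+4 = 30
H - B - I - C - A: 9+4+4+17 = 34
Cheapest is H - B - I - C - D - A at 30 min.

30 min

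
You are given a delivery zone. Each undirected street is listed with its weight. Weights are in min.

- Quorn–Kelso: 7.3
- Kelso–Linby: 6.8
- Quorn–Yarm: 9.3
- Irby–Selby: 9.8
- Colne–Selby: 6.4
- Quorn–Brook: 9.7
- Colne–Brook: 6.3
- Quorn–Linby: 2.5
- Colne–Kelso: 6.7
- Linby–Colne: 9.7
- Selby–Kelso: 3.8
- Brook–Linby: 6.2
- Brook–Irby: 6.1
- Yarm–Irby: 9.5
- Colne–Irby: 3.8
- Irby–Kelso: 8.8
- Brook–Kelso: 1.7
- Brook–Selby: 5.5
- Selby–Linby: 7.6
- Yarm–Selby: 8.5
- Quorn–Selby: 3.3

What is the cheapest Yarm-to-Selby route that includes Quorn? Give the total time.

12.6 min

Best Yarm to Quorn: Yarm → Quorn costing 9.3
Best Quorn to Selby: Quorn → Selby costing 3.3
Total via Quorn: 9.3 + 3.3 = 12.6 min.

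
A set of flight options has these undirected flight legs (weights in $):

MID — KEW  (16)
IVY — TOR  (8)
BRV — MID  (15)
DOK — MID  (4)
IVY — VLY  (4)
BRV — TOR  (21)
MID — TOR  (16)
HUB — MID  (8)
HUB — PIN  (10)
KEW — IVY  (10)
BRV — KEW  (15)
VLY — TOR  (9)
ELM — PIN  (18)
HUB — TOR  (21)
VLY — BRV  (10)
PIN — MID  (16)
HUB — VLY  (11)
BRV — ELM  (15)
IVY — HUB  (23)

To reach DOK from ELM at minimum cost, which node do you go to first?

Enumerating some paths:
ELM–PIN–HUB–MID–DOK: 18+10+8+4 = 40
ELM–BRV–MID–DOK: 15+15+4 = 34
ELM–PIN–MID–DOK: 18+16+4 = 38
Cheapest is ELM–BRV–MID–DOK at $34.
So from ELM the first move is to BRV.

BRV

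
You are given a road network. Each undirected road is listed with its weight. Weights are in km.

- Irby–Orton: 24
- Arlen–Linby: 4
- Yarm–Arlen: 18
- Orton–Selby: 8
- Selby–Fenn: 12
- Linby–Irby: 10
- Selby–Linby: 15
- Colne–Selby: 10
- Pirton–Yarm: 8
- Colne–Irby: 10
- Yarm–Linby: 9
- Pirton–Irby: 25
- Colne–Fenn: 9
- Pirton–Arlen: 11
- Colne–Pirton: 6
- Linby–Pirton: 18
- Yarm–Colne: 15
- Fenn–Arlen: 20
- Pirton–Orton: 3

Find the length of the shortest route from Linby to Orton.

Shortest distances from Linby:
Linby: 0
Arlen: 4  (via Linby)
Yarm: 9  (via Linby)
Irby: 10  (via Linby)
Pirton: 15  (via Arlen)
Selby: 15  (via Linby)
Orton: 18  (via Pirton)
Shortest route: Linby–Arlen–Pirton–Orton = 18 km.

18 km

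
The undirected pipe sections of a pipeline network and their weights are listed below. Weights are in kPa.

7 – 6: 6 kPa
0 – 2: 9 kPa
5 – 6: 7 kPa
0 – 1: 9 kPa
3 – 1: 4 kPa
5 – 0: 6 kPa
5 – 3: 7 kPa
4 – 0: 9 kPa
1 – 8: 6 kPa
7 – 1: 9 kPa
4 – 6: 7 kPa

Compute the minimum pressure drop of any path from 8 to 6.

Settle nodes by increasing distance from 8:
8: 0
1: 6  (via 8)
3: 10  (via 1)
0: 15  (via 1)
7: 15  (via 1)
5: 17  (via 3)
6: 21  (via 7)
Shortest route: 8 → 1 → 7 → 6 = 21 kPa.

21 kPa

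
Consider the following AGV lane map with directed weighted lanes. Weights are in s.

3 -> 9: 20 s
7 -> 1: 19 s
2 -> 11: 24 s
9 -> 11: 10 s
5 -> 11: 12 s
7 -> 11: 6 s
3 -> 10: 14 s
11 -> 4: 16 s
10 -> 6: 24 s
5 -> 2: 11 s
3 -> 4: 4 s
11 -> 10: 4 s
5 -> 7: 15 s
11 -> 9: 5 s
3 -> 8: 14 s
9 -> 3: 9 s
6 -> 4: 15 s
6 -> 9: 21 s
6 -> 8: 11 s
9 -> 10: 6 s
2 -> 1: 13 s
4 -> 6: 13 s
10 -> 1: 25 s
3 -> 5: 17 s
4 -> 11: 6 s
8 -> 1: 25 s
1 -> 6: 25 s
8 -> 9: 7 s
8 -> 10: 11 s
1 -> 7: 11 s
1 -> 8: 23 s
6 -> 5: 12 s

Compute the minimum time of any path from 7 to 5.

37 s

Candidate routes:
7 → 11 → 10 → 6 → 5: 6+4+24+12 = 46
7 → 11 → 9 → 3 → 5: 6+5+9+17 = 37
Cheapest is 7 → 11 → 9 → 3 → 5 at 37 s.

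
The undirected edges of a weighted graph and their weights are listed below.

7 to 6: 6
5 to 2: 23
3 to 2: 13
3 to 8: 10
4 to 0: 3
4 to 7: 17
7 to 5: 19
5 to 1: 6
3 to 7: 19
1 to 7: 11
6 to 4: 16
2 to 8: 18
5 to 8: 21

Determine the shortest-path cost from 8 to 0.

49

Settle nodes by increasing distance from 8:
8: 0
3: 10  (via 8)
2: 18  (via 8)
5: 21  (via 8)
1: 27  (via 5)
7: 29  (via 3)
6: 35  (via 7)
4: 46  (via 7)
0: 49  (via 4)
Shortest route: 8 → 3 → 7 → 4 → 0 = 49.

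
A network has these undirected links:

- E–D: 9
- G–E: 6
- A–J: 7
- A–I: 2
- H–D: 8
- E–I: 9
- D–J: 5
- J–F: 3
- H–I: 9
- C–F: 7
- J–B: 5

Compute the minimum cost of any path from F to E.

17

Enumerating some paths:
F–J–D–H–I–E: 3+5+8+9+9 = 34
F–J–A–I–E: 3+7+2+9 = 21
F–J–D–E: 3+5+9 = 17
Cheapest is F–J–D–E at 17.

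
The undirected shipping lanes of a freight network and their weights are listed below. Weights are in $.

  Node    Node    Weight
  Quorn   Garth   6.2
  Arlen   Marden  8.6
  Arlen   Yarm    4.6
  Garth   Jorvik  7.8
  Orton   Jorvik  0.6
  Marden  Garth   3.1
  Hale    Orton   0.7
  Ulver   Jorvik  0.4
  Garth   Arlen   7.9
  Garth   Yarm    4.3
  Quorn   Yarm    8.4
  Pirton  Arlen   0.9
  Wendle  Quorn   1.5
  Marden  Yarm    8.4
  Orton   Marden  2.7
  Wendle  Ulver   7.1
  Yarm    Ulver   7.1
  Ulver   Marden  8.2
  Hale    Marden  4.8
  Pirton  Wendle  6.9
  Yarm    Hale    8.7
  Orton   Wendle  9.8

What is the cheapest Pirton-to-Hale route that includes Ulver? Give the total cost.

Best Pirton to Ulver: Pirton → Arlen → Yarm → Ulver costing 12.6
Shortest Ulver→Hale: Ulver → Jorvik → Orton → Hale = 1.7
Total via Ulver: 12.6 + 1.7 = $14.3.

$14.3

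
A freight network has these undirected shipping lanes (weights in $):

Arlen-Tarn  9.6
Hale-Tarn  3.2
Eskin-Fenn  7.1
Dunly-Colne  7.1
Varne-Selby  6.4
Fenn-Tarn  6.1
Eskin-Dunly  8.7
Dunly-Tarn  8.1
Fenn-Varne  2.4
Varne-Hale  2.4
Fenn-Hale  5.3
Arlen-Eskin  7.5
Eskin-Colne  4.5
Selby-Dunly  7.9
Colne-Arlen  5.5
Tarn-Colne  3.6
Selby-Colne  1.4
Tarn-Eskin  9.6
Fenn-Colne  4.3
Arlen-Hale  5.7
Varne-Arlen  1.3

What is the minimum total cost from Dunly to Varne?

Compare a few routes:
Dunly–Colne–Arlen–Varne: 7.1+5.5+1.3 = 13.9
Dunly–Colne–Fenn–Varne: 7.1+4.3+2.4 = 13.8
Dunly–Tarn–Hale–Varne: 8.1+3.2+2.4 = 13.7
Dunly–Selby–Varne: 7.9+6.4 = 14.3
Cheapest is Dunly–Tarn–Hale–Varne at $13.7.

$13.7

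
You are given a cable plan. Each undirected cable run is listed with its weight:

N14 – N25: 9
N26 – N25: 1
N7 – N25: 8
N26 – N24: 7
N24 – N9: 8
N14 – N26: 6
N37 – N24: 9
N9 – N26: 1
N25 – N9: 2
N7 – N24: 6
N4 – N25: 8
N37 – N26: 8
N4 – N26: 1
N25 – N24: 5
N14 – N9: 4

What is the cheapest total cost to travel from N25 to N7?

8

Enumerating some paths:
N25 → N26 → N24 → N7: 1+7+6 = 14
N25 → N24 → N7: 5+6 = 11
N25 → N7: 8 = 8
Cheapest is N25 → N7 at 8.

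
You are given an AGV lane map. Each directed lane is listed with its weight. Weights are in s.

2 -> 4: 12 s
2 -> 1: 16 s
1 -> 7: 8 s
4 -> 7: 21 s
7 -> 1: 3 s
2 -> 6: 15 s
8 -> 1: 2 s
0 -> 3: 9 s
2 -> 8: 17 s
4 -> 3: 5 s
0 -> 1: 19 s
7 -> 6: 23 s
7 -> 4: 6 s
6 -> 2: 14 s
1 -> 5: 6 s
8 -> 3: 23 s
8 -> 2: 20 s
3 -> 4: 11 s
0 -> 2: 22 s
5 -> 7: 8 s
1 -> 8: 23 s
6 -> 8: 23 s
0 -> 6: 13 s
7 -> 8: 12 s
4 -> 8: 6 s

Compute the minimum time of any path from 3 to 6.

Enumerating some paths:
3 → 4 → 8 → 1 → 7 → 6: 11+6+2+8+23 = 50
3 → 4 → 8 → 2 → 6: 11+6+20+15 = 52
Cheapest is 3 → 4 → 8 → 1 → 7 → 6 at 50 s.

50 s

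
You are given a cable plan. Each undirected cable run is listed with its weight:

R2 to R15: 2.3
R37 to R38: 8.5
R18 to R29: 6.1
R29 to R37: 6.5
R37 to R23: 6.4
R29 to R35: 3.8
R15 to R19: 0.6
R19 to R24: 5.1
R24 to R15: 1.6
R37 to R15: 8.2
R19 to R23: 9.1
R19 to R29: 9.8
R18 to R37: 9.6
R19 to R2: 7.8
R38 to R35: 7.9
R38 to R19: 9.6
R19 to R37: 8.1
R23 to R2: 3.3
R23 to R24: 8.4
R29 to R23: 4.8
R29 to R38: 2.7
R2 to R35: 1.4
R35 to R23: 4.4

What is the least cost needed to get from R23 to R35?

4.4

Enumerating some paths:
R23 - R2 - R35: 3.3+1.4 = 4.7
R23 - R35: 4.4 = 4.4
The minimum is 4.4 via R23 - R35.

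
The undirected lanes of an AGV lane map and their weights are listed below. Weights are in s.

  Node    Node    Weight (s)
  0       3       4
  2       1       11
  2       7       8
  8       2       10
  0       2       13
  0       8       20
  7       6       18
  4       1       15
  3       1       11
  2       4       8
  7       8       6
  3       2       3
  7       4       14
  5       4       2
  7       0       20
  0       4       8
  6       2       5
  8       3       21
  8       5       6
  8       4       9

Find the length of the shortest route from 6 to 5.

Settle nodes by increasing distance from 6:
6: 0
2: 5  (via 6)
3: 8  (via 2)
0: 12  (via 3)
4: 13  (via 2)
7: 13  (via 2)
5: 15  (via 4)
Shortest route: 6 → 2 → 4 → 5 = 15 s.

15 s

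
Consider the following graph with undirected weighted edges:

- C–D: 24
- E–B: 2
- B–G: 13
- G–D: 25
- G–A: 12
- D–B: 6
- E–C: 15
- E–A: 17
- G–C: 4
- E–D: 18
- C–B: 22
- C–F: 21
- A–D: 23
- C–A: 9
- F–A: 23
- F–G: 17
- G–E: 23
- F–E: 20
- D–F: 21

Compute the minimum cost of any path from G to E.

15

Candidate routes:
G - C - E: 4+15 = 19
G - B - E: 13+2 = 15
G - E: 23 = 23
The minimum is 15 via G - B - E.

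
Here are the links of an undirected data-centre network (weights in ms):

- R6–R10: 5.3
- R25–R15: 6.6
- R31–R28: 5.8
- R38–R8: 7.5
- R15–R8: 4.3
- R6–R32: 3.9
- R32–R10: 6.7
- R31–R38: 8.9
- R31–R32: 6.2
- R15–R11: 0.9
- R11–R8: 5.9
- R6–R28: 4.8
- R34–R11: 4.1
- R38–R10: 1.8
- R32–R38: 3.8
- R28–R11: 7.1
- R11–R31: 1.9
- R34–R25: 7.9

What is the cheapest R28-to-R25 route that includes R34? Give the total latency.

19.1 ms

Best R28 to R34: R28–R11–R34 costing 11.2
Best R34 to R25: R34–R25 costing 7.9
Total via R34: 11.2 + 7.9 = 19.1 ms.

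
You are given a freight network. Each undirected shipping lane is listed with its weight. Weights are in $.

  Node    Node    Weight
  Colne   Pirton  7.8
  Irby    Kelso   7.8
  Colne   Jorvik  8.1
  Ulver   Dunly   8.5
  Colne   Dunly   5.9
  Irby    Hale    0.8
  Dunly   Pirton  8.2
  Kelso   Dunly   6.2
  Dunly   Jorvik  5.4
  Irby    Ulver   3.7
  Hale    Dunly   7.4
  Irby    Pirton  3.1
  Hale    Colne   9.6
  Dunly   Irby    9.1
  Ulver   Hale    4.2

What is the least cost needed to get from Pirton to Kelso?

$10.9

Candidate routes:
Pirton–Irby–Kelso: 3.1+7.8 = 10.9
Pirton–Dunly–Kelso: 8.2+6.2 = 14.4
Pirton–Irby–Hale–Dunly–Kelso: 3.1+0.8+7.4+6.2 = 17.5
Cheapest is Pirton–Irby–Kelso at $10.9.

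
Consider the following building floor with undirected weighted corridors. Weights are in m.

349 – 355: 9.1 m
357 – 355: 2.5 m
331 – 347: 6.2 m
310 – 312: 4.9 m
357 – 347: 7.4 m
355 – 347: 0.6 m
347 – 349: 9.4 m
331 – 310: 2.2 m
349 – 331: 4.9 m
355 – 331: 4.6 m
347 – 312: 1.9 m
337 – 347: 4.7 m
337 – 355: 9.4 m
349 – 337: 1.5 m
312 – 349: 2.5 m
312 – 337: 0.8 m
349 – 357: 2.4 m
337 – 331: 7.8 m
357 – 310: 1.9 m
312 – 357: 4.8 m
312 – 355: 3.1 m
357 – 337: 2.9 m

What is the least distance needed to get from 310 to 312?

Candidate routes:
310 - 357 - 349 - 337 - 312: 1.9+2.4+1.5+0.8 = 6.6
310 - 312: 4.9 = 4.9
310 - 357 - 337 - 312: 1.9+2.9+0.8 = 5.6
310 - 357 - 312: 1.9+4.8 = 6.7
Cheapest is 310 - 312 at 4.9 m.

4.9 m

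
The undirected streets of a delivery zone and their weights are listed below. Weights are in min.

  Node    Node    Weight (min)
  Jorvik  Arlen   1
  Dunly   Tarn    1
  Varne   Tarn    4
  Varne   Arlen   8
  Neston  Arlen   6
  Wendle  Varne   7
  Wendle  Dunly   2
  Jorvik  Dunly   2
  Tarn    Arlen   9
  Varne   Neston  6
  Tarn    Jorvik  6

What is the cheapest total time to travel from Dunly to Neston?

Running Dijkstra from Dunly:
Dunly: 0
Tarn: 1  (via Dunly)
Jorvik: 2  (via Dunly)
Wendle: 2  (via Dunly)
Arlen: 3  (via Jorvik)
Varne: 5  (via Tarn)
Neston: 9  (via Arlen)
Shortest route: Dunly–Jorvik–Arlen–Neston = 9 min.

9 min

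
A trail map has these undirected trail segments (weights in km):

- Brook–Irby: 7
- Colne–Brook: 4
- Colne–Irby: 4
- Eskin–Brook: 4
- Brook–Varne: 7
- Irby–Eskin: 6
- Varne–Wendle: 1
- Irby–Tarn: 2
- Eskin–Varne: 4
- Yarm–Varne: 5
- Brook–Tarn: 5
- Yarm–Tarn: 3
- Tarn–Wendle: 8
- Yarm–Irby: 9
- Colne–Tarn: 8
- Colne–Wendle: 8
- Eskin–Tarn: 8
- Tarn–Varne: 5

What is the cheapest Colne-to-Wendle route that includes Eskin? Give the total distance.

Shortest Colne→Eskin: Colne → Brook → Eskin = 8
Best Eskin to Wendle: Eskin → Varne → Wendle costing 5
Total via Eskin: 8 + 5 = 13 km.

13 km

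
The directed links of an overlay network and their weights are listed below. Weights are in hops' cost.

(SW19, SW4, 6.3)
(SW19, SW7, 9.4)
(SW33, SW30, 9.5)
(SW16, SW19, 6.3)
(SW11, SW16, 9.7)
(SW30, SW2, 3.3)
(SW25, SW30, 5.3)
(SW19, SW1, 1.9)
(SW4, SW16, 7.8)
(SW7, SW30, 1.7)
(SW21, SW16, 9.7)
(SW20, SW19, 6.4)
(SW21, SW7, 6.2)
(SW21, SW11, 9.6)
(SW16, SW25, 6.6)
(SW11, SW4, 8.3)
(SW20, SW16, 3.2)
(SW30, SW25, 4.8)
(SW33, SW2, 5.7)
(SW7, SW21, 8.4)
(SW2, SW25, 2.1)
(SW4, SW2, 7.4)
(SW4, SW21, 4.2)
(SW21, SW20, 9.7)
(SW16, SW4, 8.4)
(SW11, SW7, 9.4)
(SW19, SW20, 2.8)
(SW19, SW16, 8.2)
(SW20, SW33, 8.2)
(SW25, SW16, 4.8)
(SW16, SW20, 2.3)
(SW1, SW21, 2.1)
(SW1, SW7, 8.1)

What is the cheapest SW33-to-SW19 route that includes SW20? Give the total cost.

21.3 hops' cost

Shortest SW33→SW20: SW33 → SW2 → SW25 → SW16 → SW20 = 14.9
Shortest SW20→SW19: SW20 → SW19 = 6.4
Total via SW20: 14.9 + 6.4 = 21.3 hops' cost.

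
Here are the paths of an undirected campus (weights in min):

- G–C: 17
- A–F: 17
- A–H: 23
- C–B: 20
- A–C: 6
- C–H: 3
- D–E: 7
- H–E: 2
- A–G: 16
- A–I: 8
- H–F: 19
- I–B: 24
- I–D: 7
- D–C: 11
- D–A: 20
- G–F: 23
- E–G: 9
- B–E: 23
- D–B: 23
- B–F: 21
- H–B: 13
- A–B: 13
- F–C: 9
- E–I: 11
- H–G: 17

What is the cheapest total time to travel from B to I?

Settle nodes by increasing distance from B:
B: 0
A: 13  (via B)
H: 13  (via B)
E: 15  (via H)
C: 16  (via H)
F: 21  (via B)
I: 21  (via A)
Shortest route: B → A → I = 21 min.

21 min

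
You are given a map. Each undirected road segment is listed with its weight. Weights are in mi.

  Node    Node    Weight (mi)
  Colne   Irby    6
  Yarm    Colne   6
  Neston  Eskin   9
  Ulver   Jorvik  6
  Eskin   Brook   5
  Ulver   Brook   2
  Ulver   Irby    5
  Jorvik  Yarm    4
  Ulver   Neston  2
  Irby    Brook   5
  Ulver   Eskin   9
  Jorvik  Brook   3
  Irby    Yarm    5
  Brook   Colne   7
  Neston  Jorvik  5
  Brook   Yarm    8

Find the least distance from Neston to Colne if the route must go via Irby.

Best Neston to Irby: Neston → Ulver → Irby costing 7
Shortest Irby→Colne: Irby → Colne = 6
Total via Irby: 7 + 6 = 13 mi.

13 mi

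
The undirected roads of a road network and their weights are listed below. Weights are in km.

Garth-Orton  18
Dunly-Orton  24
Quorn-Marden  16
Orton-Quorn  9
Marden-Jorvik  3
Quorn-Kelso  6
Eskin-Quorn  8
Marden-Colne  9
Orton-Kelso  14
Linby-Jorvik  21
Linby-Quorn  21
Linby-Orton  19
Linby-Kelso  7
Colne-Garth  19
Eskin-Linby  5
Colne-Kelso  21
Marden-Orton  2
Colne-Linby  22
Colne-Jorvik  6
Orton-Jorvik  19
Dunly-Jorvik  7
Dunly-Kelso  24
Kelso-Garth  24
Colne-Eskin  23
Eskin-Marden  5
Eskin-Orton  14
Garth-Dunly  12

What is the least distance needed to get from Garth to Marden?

Shortest distances from Garth:
Garth: 0
Dunly: 12  (via Garth)
Orton: 18  (via Garth)
Colne: 19  (via Garth)
Jorvik: 19  (via Dunly)
Marden: 20  (via Orton)
Shortest route: Garth–Orton–Marden = 20 km.

20 km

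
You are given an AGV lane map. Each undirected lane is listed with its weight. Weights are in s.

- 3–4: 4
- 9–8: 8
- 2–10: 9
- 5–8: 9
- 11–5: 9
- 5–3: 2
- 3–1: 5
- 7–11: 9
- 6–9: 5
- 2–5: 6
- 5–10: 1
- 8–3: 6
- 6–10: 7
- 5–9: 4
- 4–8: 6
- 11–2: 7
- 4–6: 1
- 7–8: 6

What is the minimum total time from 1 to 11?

Settle nodes by increasing distance from 1:
1: 0
3: 5  (via 1)
5: 7  (via 3)
10: 8  (via 5)
4: 9  (via 3)
6: 10  (via 4)
8: 11  (via 3)
9: 11  (via 5)
2: 13  (via 5)
11: 16  (via 5)
Shortest route: 1–3–5–11 = 16 s.

16 s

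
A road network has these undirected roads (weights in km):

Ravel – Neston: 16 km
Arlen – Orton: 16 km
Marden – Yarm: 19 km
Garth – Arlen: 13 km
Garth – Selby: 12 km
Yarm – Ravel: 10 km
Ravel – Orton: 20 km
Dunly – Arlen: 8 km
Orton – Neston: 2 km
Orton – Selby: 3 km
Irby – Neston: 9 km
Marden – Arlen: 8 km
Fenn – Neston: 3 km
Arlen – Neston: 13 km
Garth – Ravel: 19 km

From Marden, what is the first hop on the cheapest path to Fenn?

Candidate routes:
Marden - Arlen - Neston - Fenn: 8+13+3 = 24
Marden - Arlen - Orton - Neston - Fenn: 8+16+2+3 = 29
Marden - Arlen - Garth - Selby - Orton - Neston - Fenn: 8+13+12+3+2+3 = 41
The minimum is 24 km via Marden - Arlen - Neston - Fenn.
So from Marden the first move is to Arlen.

Arlen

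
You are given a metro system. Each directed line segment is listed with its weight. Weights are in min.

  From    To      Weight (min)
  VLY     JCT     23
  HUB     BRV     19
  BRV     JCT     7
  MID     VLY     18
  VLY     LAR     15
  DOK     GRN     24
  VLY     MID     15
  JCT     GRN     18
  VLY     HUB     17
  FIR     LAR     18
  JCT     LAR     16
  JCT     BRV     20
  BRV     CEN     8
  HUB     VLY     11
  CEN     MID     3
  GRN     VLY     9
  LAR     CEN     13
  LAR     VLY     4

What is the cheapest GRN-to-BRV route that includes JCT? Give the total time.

52 min

Best GRN to JCT: GRN → VLY → JCT costing 32
Best JCT to BRV: JCT → BRV costing 20
Total via JCT: 32 + 20 = 52 min.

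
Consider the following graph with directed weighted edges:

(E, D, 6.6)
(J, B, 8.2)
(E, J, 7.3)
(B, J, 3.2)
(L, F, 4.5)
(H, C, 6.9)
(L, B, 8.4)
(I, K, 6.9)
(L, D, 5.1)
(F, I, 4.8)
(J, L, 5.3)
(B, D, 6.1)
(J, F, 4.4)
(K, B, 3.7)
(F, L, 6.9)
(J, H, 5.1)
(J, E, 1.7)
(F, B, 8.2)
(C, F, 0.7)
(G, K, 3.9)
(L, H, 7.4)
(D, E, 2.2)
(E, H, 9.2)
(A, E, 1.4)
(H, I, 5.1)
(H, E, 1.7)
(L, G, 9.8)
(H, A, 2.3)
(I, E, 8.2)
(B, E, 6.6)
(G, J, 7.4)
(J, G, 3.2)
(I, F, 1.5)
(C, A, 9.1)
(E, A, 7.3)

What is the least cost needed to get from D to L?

14.8

Enumerating some paths:
D–E–H–I–F–L: 2.2+9.2+5.1+1.5+6.9 = 24.9
D–E–J–F–L: 2.2+7.3+4.4+6.9 = 20.8
D–E–J–L: 2.2+7.3+5.3 = 14.8
Cheapest is D–E–J–L at 14.8.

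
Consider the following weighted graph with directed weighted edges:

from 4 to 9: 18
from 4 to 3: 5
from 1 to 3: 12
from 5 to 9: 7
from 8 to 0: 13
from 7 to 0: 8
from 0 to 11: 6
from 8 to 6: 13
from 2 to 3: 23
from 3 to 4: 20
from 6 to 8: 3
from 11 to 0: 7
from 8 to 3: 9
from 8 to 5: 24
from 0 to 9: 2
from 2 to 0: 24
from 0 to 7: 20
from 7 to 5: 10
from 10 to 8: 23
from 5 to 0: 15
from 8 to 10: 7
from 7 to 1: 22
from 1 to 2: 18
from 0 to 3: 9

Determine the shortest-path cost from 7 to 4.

Candidate routes:
7 - 1 - 2 - 3 - 4: 22+18+23+20 = 83
7 - 1 - 3 - 4: 22+12+20 = 54
7 - 5 - 0 - 3 - 4: 10+15+9+20 = 54
7 - 0 - 3 - 4: 8+9+20 = 37
Cheapest is 7 - 0 - 3 - 4 at 37.

37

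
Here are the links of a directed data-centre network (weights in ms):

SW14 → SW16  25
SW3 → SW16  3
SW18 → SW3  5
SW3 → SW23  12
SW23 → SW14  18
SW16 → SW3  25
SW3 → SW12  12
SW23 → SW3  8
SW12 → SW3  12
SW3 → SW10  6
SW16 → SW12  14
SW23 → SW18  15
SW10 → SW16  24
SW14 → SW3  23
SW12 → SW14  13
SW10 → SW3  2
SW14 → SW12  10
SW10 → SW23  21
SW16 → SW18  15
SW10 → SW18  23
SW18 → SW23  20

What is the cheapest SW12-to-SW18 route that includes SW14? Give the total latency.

Best SW12 to SW14: SW12–SW14 costing 13
Best SW14 to SW18: SW14–SW16–SW18 costing 40
Total via SW14: 13 + 40 = 53 ms.

53 ms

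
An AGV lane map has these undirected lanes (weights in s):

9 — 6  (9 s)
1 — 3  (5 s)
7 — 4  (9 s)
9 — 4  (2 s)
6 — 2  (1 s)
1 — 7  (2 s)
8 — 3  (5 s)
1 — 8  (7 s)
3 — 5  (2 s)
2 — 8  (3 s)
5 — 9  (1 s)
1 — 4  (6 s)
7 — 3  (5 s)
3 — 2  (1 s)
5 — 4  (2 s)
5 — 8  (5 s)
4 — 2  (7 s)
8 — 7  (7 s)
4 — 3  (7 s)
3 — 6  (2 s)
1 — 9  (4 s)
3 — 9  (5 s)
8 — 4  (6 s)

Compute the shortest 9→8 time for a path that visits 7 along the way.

13 s

Shortest 9→7: 9 → 1 → 7 = 6
Shortest 7→8: 7 → 8 = 7
Total via 7: 6 + 7 = 13 s.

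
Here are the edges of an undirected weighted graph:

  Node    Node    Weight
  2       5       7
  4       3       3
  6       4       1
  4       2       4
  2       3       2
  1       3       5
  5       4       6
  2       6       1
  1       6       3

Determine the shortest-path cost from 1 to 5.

10

Settle nodes by increasing distance from 1:
1: 0
6: 3  (via 1)
2: 4  (via 6)
4: 4  (via 6)
3: 5  (via 1)
5: 10  (via 4)
Shortest route: 1 → 6 → 4 → 5 = 10.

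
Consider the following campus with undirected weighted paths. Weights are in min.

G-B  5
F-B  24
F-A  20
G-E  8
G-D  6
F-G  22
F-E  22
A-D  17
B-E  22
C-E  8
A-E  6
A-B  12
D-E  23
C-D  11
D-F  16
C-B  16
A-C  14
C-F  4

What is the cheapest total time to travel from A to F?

Compare a few routes:
A - F: 20 = 20
A - C - F: 14+4 = 18
Cheapest is A - C - F at 18 min.

18 min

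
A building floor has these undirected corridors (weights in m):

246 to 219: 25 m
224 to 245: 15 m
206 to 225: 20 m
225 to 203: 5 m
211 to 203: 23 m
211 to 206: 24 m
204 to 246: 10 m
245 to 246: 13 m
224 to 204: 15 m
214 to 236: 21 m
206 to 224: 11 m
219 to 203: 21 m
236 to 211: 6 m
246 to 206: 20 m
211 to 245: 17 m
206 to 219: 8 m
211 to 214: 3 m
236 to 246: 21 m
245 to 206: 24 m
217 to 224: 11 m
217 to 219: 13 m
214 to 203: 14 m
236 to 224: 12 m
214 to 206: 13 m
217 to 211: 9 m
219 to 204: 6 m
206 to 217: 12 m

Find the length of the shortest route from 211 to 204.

Shortest distances from 211:
211: 0
214: 3  (via 211)
236: 6  (via 211)
217: 9  (via 211)
206: 16  (via 214)
245: 17  (via 211)
203: 17  (via 214)
224: 18  (via 236)
219: 22  (via 217)
225: 22  (via 203)
246: 27  (via 236)
204: 28  (via 219)
Shortest route: 211 → 217 → 219 → 204 = 28 m.

28 m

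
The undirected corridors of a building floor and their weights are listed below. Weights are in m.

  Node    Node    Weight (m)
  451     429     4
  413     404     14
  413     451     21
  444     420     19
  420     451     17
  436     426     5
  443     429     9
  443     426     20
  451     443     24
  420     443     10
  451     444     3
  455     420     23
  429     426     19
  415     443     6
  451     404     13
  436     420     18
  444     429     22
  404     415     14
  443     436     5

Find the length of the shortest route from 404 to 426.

30 m

Shortest distances from 404:
404: 0
451: 13  (via 404)
413: 14  (via 404)
415: 14  (via 404)
444: 16  (via 451)
429: 17  (via 451)
443: 20  (via 415)
436: 25  (via 443)
426: 30  (via 436)
Shortest route: 404 → 415 → 443 → 436 → 426 = 30 m.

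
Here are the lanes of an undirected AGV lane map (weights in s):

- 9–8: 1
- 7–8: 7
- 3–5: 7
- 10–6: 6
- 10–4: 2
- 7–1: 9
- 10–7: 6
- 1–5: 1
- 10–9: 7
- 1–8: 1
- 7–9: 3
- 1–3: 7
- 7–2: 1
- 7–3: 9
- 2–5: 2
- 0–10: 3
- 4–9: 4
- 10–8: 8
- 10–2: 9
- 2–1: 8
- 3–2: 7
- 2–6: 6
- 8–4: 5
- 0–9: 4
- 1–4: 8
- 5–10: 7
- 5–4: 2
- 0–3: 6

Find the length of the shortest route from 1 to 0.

6 s

Enumerating some paths:
1 - 5 - 4 - 9 - 0: 1+2+4+4 = 11
1 - 8 - 9 - 0: 1+1+4 = 6
1 - 5 - 4 - 10 - 0: 1+2+2+3 = 8
Cheapest is 1 - 8 - 9 - 0 at 6 s.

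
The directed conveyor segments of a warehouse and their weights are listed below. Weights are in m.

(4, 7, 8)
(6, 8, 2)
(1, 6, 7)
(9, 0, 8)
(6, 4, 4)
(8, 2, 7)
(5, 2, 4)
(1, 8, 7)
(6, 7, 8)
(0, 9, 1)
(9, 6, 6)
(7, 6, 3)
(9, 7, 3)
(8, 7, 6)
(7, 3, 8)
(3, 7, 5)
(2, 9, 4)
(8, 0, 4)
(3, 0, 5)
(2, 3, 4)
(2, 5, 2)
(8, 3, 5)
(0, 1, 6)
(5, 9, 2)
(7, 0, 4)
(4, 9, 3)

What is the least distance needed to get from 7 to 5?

14 m

Compare a few routes:
7 → 6 → 8 → 2 → 5: 3+2+7+2 = 14
7 → 0 → 9 → 6 → 8 → 2 → 5: 4+1+6+2+7+2 = 22
Cheapest is 7 → 6 → 8 → 2 → 5 at 14 m.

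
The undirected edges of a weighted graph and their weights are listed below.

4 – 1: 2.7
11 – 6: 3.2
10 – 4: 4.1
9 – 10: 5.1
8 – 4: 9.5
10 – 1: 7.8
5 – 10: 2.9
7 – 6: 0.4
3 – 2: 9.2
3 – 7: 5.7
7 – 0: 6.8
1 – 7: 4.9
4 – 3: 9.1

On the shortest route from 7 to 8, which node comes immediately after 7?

1

Candidate routes:
7 - 1 - 10 - 4 - 8: 4.9+7.8+4.1+9.5 = 26.3
7 - 3 - 4 - 8: 5.7+9.1+9.5 = 24.3
7 - 1 - 4 - 8: 4.9+2.7+9.5 = 17.1
The minimum is 17.1 via 7 - 1 - 4 - 8.
So from 7 the first move is to 1.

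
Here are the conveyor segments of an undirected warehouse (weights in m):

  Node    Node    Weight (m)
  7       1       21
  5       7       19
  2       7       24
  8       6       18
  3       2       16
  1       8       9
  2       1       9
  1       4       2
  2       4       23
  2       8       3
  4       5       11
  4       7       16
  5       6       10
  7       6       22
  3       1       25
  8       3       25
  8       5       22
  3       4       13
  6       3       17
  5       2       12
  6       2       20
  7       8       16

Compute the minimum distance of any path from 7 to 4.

16 m

Candidate routes:
7 - 1 - 4: 21+2 = 23
7 - 4: 16 = 16
7 - 8 - 2 - 1 - 4: 16+3+9+2 = 30
7 - 8 - 1 - 4: 16+9+2 = 27
Cheapest is 7 - 4 at 16 m.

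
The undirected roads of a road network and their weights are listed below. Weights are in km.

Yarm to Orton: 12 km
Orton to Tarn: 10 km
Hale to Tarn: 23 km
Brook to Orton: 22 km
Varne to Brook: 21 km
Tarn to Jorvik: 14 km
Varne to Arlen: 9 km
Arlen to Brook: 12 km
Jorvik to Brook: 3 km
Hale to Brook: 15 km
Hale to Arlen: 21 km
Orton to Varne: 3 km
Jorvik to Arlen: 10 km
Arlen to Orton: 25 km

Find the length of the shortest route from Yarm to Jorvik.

34 km

Settle nodes by increasing distance from Yarm:
Yarm: 0
Orton: 12  (via Yarm)
Varne: 15  (via Orton)
Tarn: 22  (via Orton)
Arlen: 24  (via Varne)
Brook: 34  (via Orton)
Jorvik: 34  (via Arlen)
Shortest route: Yarm → Orton → Varne → Arlen → Jorvik = 34 km.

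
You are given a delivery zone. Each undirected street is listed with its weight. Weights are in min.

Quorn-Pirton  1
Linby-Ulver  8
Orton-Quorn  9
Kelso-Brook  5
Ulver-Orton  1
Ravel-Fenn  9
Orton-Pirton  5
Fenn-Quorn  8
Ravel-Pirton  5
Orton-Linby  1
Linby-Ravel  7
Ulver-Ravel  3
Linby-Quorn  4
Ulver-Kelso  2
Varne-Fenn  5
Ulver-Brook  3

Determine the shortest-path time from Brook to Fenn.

15 min

Candidate routes:
Brook–Ulver–Orton–Linby–Quorn–Fenn: 3+1+1+4+8 = 17
Brook–Ulver–Ravel–Fenn: 3+3+9 = 15
The minimum is 15 min via Brook–Ulver–Ravel–Fenn.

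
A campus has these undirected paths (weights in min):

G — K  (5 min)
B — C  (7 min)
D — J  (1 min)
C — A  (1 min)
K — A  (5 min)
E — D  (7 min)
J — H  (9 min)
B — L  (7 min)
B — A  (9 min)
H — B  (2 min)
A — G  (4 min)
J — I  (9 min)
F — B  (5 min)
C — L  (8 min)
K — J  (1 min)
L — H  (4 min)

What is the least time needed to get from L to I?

Candidate routes:
L–C–A–K–J–I: 8+1+5+1+9 = 24
L–H–J–I: 4+9+9 = 22
The minimum is 22 min via L–H–J–I.

22 min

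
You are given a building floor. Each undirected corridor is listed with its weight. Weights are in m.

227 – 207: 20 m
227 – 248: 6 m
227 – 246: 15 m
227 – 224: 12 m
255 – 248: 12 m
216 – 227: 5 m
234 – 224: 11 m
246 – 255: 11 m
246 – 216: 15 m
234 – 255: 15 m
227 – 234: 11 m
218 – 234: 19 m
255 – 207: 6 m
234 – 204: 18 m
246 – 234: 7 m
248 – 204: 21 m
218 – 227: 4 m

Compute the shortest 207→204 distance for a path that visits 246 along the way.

Best 207 to 246: 207–255–246 costing 17
Best 246 to 204: 246–234–204 costing 25
Total via 246: 17 + 25 = 42 m.

42 m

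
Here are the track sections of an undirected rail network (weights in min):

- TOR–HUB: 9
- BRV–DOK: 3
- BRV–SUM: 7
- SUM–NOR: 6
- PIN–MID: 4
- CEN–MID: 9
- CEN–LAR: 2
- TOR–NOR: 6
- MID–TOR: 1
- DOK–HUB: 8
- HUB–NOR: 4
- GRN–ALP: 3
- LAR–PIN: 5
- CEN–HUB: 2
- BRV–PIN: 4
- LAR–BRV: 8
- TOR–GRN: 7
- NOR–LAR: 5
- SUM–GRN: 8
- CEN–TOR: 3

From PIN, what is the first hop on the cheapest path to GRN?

MID

Candidate routes:
PIN → MID → TOR → GRN: 4+1+7 = 12
PIN → LAR → CEN → TOR → GRN: 5+2+3+7 = 17
Cheapest is PIN → MID → TOR → GRN at 12 min.
So from PIN the first move is to MID.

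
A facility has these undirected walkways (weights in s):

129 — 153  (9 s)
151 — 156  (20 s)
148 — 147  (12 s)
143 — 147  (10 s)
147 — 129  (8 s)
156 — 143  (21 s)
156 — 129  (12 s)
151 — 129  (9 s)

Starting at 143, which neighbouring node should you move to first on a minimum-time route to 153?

Candidate routes:
143 → 156 → 129 → 153: 21+12+9 = 42
143 → 147 → 129 → 153: 10+8+9 = 27
Cheapest is 143 → 147 → 129 → 153 at 27 s.
So from 143 the first move is to 147.

147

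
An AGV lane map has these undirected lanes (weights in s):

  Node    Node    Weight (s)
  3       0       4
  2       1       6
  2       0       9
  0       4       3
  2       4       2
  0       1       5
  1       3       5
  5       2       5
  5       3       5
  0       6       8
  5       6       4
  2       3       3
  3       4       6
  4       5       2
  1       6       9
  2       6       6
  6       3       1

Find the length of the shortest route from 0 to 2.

5 s

Settle nodes by increasing distance from 0:
0: 0
4: 3  (via 0)
3: 4  (via 0)
1: 5  (via 0)
2: 5  (via 4)
Shortest route: 0–4–2 = 5 s.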